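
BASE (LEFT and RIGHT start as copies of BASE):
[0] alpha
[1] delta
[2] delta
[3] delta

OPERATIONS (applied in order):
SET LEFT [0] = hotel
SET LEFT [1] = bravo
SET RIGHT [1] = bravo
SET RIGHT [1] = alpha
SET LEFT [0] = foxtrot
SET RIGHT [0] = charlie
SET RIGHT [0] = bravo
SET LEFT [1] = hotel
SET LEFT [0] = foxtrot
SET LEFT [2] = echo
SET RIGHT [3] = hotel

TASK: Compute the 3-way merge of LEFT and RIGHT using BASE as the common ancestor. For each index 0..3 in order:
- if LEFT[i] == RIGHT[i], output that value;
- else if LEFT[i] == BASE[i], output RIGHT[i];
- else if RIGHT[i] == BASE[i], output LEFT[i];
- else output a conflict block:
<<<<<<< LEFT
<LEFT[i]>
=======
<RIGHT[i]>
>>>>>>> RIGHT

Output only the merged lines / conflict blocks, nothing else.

Final LEFT:  [foxtrot, hotel, echo, delta]
Final RIGHT: [bravo, alpha, delta, hotel]
i=0: BASE=alpha L=foxtrot R=bravo all differ -> CONFLICT
i=1: BASE=delta L=hotel R=alpha all differ -> CONFLICT
i=2: L=echo, R=delta=BASE -> take LEFT -> echo
i=3: L=delta=BASE, R=hotel -> take RIGHT -> hotel

Answer: <<<<<<< LEFT
foxtrot
=======
bravo
>>>>>>> RIGHT
<<<<<<< LEFT
hotel
=======
alpha
>>>>>>> RIGHT
echo
hotel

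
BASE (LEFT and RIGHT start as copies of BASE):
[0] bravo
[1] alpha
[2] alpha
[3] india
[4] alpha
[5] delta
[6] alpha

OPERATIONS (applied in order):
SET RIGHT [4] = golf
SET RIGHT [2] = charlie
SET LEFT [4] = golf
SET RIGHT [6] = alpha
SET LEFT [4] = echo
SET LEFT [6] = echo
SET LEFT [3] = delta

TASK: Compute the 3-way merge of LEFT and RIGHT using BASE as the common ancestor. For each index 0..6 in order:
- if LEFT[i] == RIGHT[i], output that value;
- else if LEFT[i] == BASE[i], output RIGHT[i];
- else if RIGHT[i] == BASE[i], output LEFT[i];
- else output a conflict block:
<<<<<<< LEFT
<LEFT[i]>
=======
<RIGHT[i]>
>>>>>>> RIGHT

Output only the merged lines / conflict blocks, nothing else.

Answer: bravo
alpha
charlie
delta
<<<<<<< LEFT
echo
=======
golf
>>>>>>> RIGHT
delta
echo

Derivation:
Final LEFT:  [bravo, alpha, alpha, delta, echo, delta, echo]
Final RIGHT: [bravo, alpha, charlie, india, golf, delta, alpha]
i=0: L=bravo R=bravo -> agree -> bravo
i=1: L=alpha R=alpha -> agree -> alpha
i=2: L=alpha=BASE, R=charlie -> take RIGHT -> charlie
i=3: L=delta, R=india=BASE -> take LEFT -> delta
i=4: BASE=alpha L=echo R=golf all differ -> CONFLICT
i=5: L=delta R=delta -> agree -> delta
i=6: L=echo, R=alpha=BASE -> take LEFT -> echo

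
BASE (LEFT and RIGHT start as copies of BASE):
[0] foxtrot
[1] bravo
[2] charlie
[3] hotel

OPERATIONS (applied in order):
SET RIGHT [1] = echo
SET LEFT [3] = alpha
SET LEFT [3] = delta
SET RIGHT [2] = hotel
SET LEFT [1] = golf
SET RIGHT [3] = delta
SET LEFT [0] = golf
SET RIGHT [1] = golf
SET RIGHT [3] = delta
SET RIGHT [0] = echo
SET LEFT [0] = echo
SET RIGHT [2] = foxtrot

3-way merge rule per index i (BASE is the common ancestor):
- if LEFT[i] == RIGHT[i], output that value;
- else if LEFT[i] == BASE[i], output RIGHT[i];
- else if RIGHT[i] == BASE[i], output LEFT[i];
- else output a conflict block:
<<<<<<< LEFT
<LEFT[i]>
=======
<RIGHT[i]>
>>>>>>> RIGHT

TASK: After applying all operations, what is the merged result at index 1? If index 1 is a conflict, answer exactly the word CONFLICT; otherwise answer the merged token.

Answer: golf

Derivation:
Final LEFT:  [echo, golf, charlie, delta]
Final RIGHT: [echo, golf, foxtrot, delta]
i=0: L=echo R=echo -> agree -> echo
i=1: L=golf R=golf -> agree -> golf
i=2: L=charlie=BASE, R=foxtrot -> take RIGHT -> foxtrot
i=3: L=delta R=delta -> agree -> delta
Index 1 -> golf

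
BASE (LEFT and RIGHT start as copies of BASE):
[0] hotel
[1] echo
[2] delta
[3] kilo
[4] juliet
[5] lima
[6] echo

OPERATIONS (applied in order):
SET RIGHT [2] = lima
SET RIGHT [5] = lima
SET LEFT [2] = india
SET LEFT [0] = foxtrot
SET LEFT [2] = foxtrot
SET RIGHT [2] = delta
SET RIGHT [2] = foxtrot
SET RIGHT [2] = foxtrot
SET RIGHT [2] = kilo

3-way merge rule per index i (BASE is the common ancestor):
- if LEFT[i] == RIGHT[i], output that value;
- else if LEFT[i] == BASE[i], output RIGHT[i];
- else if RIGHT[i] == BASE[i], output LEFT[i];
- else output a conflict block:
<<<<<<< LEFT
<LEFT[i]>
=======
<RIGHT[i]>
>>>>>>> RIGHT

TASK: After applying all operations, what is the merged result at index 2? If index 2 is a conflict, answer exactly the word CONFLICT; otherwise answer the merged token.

Final LEFT:  [foxtrot, echo, foxtrot, kilo, juliet, lima, echo]
Final RIGHT: [hotel, echo, kilo, kilo, juliet, lima, echo]
i=0: L=foxtrot, R=hotel=BASE -> take LEFT -> foxtrot
i=1: L=echo R=echo -> agree -> echo
i=2: BASE=delta L=foxtrot R=kilo all differ -> CONFLICT
i=3: L=kilo R=kilo -> agree -> kilo
i=4: L=juliet R=juliet -> agree -> juliet
i=5: L=lima R=lima -> agree -> lima
i=6: L=echo R=echo -> agree -> echo
Index 2 -> CONFLICT

Answer: CONFLICT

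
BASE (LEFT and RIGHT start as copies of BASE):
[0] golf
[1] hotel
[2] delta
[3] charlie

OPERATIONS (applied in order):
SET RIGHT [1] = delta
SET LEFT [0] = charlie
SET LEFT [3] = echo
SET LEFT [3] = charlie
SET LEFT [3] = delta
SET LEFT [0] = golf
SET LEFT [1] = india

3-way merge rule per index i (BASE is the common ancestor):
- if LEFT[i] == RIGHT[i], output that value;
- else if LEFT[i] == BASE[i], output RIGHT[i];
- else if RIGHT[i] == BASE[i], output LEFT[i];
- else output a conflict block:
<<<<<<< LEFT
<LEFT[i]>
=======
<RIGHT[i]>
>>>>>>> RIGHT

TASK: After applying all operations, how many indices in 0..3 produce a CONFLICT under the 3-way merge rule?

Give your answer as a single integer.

Answer: 1

Derivation:
Final LEFT:  [golf, india, delta, delta]
Final RIGHT: [golf, delta, delta, charlie]
i=0: L=golf R=golf -> agree -> golf
i=1: BASE=hotel L=india R=delta all differ -> CONFLICT
i=2: L=delta R=delta -> agree -> delta
i=3: L=delta, R=charlie=BASE -> take LEFT -> delta
Conflict count: 1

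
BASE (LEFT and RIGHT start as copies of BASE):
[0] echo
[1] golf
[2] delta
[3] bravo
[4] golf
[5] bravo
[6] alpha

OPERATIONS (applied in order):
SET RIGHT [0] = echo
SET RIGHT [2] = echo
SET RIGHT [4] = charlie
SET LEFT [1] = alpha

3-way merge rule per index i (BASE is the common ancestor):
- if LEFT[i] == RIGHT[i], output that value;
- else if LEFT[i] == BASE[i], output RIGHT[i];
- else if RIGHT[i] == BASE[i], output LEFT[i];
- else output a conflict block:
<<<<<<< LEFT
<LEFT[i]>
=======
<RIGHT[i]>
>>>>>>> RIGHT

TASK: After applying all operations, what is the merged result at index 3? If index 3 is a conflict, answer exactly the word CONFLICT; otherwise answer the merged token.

Answer: bravo

Derivation:
Final LEFT:  [echo, alpha, delta, bravo, golf, bravo, alpha]
Final RIGHT: [echo, golf, echo, bravo, charlie, bravo, alpha]
i=0: L=echo R=echo -> agree -> echo
i=1: L=alpha, R=golf=BASE -> take LEFT -> alpha
i=2: L=delta=BASE, R=echo -> take RIGHT -> echo
i=3: L=bravo R=bravo -> agree -> bravo
i=4: L=golf=BASE, R=charlie -> take RIGHT -> charlie
i=5: L=bravo R=bravo -> agree -> bravo
i=6: L=alpha R=alpha -> agree -> alpha
Index 3 -> bravo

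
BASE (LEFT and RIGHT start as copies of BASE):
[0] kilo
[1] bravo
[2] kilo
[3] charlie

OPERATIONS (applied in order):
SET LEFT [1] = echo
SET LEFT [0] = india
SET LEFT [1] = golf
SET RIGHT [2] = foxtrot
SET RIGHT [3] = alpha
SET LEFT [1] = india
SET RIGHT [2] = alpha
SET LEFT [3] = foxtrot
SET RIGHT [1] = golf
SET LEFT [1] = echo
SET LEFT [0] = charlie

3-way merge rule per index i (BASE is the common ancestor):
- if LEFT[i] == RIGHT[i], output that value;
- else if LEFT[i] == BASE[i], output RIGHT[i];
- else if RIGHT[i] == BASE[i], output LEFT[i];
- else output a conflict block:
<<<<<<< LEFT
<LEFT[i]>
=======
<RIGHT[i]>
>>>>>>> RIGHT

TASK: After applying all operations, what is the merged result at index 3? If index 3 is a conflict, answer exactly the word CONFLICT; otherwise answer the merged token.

Final LEFT:  [charlie, echo, kilo, foxtrot]
Final RIGHT: [kilo, golf, alpha, alpha]
i=0: L=charlie, R=kilo=BASE -> take LEFT -> charlie
i=1: BASE=bravo L=echo R=golf all differ -> CONFLICT
i=2: L=kilo=BASE, R=alpha -> take RIGHT -> alpha
i=3: BASE=charlie L=foxtrot R=alpha all differ -> CONFLICT
Index 3 -> CONFLICT

Answer: CONFLICT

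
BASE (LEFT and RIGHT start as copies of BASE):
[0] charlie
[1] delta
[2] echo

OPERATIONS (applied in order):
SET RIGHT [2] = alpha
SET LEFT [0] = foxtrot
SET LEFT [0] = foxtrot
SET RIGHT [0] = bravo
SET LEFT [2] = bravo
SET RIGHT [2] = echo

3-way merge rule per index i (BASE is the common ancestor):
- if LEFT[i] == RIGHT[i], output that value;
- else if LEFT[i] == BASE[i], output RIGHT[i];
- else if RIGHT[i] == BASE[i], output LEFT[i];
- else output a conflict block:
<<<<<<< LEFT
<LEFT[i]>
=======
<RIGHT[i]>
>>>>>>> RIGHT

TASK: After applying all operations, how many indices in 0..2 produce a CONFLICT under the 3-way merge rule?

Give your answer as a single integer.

Final LEFT:  [foxtrot, delta, bravo]
Final RIGHT: [bravo, delta, echo]
i=0: BASE=charlie L=foxtrot R=bravo all differ -> CONFLICT
i=1: L=delta R=delta -> agree -> delta
i=2: L=bravo, R=echo=BASE -> take LEFT -> bravo
Conflict count: 1

Answer: 1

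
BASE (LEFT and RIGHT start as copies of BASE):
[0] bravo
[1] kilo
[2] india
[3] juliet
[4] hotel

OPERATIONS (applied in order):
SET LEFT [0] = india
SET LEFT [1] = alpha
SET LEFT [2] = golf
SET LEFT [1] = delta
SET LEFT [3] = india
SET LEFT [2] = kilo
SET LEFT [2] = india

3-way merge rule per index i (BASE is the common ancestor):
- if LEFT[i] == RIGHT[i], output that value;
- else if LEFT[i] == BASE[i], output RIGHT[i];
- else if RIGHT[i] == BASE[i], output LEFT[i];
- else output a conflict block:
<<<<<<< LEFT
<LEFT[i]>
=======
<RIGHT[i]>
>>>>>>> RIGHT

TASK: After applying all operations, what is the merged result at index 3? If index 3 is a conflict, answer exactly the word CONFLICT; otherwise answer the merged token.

Final LEFT:  [india, delta, india, india, hotel]
Final RIGHT: [bravo, kilo, india, juliet, hotel]
i=0: L=india, R=bravo=BASE -> take LEFT -> india
i=1: L=delta, R=kilo=BASE -> take LEFT -> delta
i=2: L=india R=india -> agree -> india
i=3: L=india, R=juliet=BASE -> take LEFT -> india
i=4: L=hotel R=hotel -> agree -> hotel
Index 3 -> india

Answer: india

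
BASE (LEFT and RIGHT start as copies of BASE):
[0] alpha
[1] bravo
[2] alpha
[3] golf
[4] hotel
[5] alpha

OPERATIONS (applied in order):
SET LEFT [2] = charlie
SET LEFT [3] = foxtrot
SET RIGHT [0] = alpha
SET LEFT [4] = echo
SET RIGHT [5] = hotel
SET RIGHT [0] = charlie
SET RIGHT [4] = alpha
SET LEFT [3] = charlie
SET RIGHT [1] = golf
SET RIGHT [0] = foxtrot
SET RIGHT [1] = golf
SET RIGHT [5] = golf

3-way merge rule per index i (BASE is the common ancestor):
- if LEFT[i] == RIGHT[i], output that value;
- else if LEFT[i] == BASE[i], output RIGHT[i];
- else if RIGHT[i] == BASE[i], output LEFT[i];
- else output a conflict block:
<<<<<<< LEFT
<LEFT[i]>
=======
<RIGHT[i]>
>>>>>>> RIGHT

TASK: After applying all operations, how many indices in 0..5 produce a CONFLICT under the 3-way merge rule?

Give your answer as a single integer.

Final LEFT:  [alpha, bravo, charlie, charlie, echo, alpha]
Final RIGHT: [foxtrot, golf, alpha, golf, alpha, golf]
i=0: L=alpha=BASE, R=foxtrot -> take RIGHT -> foxtrot
i=1: L=bravo=BASE, R=golf -> take RIGHT -> golf
i=2: L=charlie, R=alpha=BASE -> take LEFT -> charlie
i=3: L=charlie, R=golf=BASE -> take LEFT -> charlie
i=4: BASE=hotel L=echo R=alpha all differ -> CONFLICT
i=5: L=alpha=BASE, R=golf -> take RIGHT -> golf
Conflict count: 1

Answer: 1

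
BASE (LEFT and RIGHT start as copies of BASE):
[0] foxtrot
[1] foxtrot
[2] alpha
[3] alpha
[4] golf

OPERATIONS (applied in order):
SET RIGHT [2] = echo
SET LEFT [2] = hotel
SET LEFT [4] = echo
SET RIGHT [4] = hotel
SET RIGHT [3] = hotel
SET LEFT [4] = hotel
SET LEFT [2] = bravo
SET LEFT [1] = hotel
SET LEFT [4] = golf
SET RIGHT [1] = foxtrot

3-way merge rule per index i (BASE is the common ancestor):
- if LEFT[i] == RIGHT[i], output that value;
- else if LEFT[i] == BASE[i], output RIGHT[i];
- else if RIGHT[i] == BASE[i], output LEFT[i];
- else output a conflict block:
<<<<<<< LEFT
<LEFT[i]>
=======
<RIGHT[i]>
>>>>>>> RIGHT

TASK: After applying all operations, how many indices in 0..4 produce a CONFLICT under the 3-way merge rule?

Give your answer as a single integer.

Answer: 1

Derivation:
Final LEFT:  [foxtrot, hotel, bravo, alpha, golf]
Final RIGHT: [foxtrot, foxtrot, echo, hotel, hotel]
i=0: L=foxtrot R=foxtrot -> agree -> foxtrot
i=1: L=hotel, R=foxtrot=BASE -> take LEFT -> hotel
i=2: BASE=alpha L=bravo R=echo all differ -> CONFLICT
i=3: L=alpha=BASE, R=hotel -> take RIGHT -> hotel
i=4: L=golf=BASE, R=hotel -> take RIGHT -> hotel
Conflict count: 1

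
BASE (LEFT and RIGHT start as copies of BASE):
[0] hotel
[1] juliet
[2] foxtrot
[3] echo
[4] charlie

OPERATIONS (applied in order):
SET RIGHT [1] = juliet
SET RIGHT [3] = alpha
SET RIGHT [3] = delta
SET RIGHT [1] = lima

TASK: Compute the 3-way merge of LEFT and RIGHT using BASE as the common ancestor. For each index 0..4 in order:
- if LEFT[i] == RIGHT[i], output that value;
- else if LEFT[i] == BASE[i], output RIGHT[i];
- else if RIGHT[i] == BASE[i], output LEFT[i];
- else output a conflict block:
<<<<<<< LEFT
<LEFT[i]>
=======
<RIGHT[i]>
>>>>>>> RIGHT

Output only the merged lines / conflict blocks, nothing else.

Final LEFT:  [hotel, juliet, foxtrot, echo, charlie]
Final RIGHT: [hotel, lima, foxtrot, delta, charlie]
i=0: L=hotel R=hotel -> agree -> hotel
i=1: L=juliet=BASE, R=lima -> take RIGHT -> lima
i=2: L=foxtrot R=foxtrot -> agree -> foxtrot
i=3: L=echo=BASE, R=delta -> take RIGHT -> delta
i=4: L=charlie R=charlie -> agree -> charlie

Answer: hotel
lima
foxtrot
delta
charlie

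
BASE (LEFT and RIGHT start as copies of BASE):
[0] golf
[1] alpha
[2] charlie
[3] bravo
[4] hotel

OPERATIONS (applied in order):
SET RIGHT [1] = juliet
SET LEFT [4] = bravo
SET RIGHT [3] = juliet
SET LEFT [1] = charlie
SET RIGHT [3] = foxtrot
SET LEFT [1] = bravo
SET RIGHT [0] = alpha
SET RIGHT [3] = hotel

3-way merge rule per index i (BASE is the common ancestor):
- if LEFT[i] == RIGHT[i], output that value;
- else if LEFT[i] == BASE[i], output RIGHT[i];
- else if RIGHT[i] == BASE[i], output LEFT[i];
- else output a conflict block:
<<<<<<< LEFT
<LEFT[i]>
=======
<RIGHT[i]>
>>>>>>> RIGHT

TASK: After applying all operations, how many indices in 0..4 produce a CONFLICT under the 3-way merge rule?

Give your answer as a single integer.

Final LEFT:  [golf, bravo, charlie, bravo, bravo]
Final RIGHT: [alpha, juliet, charlie, hotel, hotel]
i=0: L=golf=BASE, R=alpha -> take RIGHT -> alpha
i=1: BASE=alpha L=bravo R=juliet all differ -> CONFLICT
i=2: L=charlie R=charlie -> agree -> charlie
i=3: L=bravo=BASE, R=hotel -> take RIGHT -> hotel
i=4: L=bravo, R=hotel=BASE -> take LEFT -> bravo
Conflict count: 1

Answer: 1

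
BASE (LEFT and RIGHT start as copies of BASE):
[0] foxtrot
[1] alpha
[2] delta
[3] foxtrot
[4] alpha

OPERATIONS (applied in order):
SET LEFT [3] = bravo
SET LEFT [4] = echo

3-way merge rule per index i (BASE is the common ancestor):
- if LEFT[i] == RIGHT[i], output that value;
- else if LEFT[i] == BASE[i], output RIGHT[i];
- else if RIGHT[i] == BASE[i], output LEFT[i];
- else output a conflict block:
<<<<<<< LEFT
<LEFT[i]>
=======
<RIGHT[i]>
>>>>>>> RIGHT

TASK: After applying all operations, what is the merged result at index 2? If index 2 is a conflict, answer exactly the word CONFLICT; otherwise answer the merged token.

Final LEFT:  [foxtrot, alpha, delta, bravo, echo]
Final RIGHT: [foxtrot, alpha, delta, foxtrot, alpha]
i=0: L=foxtrot R=foxtrot -> agree -> foxtrot
i=1: L=alpha R=alpha -> agree -> alpha
i=2: L=delta R=delta -> agree -> delta
i=3: L=bravo, R=foxtrot=BASE -> take LEFT -> bravo
i=4: L=echo, R=alpha=BASE -> take LEFT -> echo
Index 2 -> delta

Answer: delta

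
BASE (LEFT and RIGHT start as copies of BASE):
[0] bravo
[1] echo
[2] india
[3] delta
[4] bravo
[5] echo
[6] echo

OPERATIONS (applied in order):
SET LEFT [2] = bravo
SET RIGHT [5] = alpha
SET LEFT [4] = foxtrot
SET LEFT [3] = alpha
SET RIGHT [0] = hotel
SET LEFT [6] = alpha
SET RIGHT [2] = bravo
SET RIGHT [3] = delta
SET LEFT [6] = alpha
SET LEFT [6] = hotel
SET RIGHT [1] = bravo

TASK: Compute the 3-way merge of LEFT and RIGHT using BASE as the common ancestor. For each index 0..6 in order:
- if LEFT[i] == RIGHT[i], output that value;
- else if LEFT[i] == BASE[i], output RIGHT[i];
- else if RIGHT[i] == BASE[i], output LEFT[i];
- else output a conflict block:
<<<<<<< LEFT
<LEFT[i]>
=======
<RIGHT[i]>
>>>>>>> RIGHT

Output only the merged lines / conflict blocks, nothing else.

Final LEFT:  [bravo, echo, bravo, alpha, foxtrot, echo, hotel]
Final RIGHT: [hotel, bravo, bravo, delta, bravo, alpha, echo]
i=0: L=bravo=BASE, R=hotel -> take RIGHT -> hotel
i=1: L=echo=BASE, R=bravo -> take RIGHT -> bravo
i=2: L=bravo R=bravo -> agree -> bravo
i=3: L=alpha, R=delta=BASE -> take LEFT -> alpha
i=4: L=foxtrot, R=bravo=BASE -> take LEFT -> foxtrot
i=5: L=echo=BASE, R=alpha -> take RIGHT -> alpha
i=6: L=hotel, R=echo=BASE -> take LEFT -> hotel

Answer: hotel
bravo
bravo
alpha
foxtrot
alpha
hotel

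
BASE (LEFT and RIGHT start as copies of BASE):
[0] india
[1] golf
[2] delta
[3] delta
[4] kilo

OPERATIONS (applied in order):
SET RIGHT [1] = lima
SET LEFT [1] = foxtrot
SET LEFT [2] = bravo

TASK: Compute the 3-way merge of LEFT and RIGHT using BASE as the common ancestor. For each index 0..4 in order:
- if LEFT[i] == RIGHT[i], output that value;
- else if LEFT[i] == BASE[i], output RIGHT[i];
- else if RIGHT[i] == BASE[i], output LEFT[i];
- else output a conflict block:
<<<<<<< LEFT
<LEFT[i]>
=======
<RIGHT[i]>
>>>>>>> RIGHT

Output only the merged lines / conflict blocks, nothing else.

Answer: india
<<<<<<< LEFT
foxtrot
=======
lima
>>>>>>> RIGHT
bravo
delta
kilo

Derivation:
Final LEFT:  [india, foxtrot, bravo, delta, kilo]
Final RIGHT: [india, lima, delta, delta, kilo]
i=0: L=india R=india -> agree -> india
i=1: BASE=golf L=foxtrot R=lima all differ -> CONFLICT
i=2: L=bravo, R=delta=BASE -> take LEFT -> bravo
i=3: L=delta R=delta -> agree -> delta
i=4: L=kilo R=kilo -> agree -> kilo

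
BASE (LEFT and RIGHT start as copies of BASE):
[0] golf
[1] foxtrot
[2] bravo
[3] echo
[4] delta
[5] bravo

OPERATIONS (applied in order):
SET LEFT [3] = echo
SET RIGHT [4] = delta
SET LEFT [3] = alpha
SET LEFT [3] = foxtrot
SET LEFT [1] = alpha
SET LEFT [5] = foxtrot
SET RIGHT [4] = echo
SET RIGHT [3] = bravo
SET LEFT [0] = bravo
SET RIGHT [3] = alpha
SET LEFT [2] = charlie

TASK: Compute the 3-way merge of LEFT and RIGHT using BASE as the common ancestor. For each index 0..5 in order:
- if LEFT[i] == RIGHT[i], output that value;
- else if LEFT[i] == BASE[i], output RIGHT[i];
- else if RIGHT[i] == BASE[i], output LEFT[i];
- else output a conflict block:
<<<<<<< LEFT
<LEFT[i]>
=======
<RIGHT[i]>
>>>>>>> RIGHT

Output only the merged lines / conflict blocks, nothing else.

Final LEFT:  [bravo, alpha, charlie, foxtrot, delta, foxtrot]
Final RIGHT: [golf, foxtrot, bravo, alpha, echo, bravo]
i=0: L=bravo, R=golf=BASE -> take LEFT -> bravo
i=1: L=alpha, R=foxtrot=BASE -> take LEFT -> alpha
i=2: L=charlie, R=bravo=BASE -> take LEFT -> charlie
i=3: BASE=echo L=foxtrot R=alpha all differ -> CONFLICT
i=4: L=delta=BASE, R=echo -> take RIGHT -> echo
i=5: L=foxtrot, R=bravo=BASE -> take LEFT -> foxtrot

Answer: bravo
alpha
charlie
<<<<<<< LEFT
foxtrot
=======
alpha
>>>>>>> RIGHT
echo
foxtrot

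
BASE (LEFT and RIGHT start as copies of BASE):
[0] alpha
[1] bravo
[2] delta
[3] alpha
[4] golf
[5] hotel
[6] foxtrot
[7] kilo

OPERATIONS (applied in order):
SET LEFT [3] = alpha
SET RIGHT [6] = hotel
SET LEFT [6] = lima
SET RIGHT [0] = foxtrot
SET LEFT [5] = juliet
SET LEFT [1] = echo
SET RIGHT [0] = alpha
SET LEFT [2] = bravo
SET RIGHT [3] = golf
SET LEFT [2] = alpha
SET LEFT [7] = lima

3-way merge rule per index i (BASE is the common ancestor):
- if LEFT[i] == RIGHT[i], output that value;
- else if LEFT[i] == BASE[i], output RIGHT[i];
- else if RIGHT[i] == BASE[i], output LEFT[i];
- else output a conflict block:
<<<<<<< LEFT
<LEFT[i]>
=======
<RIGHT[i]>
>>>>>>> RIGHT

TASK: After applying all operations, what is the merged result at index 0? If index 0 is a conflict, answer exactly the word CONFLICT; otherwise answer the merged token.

Final LEFT:  [alpha, echo, alpha, alpha, golf, juliet, lima, lima]
Final RIGHT: [alpha, bravo, delta, golf, golf, hotel, hotel, kilo]
i=0: L=alpha R=alpha -> agree -> alpha
i=1: L=echo, R=bravo=BASE -> take LEFT -> echo
i=2: L=alpha, R=delta=BASE -> take LEFT -> alpha
i=3: L=alpha=BASE, R=golf -> take RIGHT -> golf
i=4: L=golf R=golf -> agree -> golf
i=5: L=juliet, R=hotel=BASE -> take LEFT -> juliet
i=6: BASE=foxtrot L=lima R=hotel all differ -> CONFLICT
i=7: L=lima, R=kilo=BASE -> take LEFT -> lima
Index 0 -> alpha

Answer: alpha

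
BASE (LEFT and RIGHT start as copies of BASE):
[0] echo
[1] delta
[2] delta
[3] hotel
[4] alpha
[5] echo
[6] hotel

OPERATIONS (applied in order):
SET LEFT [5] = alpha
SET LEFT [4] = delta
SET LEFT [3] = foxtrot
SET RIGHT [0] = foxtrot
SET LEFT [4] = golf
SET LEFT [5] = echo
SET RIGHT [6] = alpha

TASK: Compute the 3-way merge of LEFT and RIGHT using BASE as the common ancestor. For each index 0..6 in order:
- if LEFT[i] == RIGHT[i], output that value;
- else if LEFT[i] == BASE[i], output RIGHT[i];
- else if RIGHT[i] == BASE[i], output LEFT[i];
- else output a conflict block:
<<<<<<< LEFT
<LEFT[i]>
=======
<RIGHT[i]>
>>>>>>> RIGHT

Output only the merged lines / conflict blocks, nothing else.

Answer: foxtrot
delta
delta
foxtrot
golf
echo
alpha

Derivation:
Final LEFT:  [echo, delta, delta, foxtrot, golf, echo, hotel]
Final RIGHT: [foxtrot, delta, delta, hotel, alpha, echo, alpha]
i=0: L=echo=BASE, R=foxtrot -> take RIGHT -> foxtrot
i=1: L=delta R=delta -> agree -> delta
i=2: L=delta R=delta -> agree -> delta
i=3: L=foxtrot, R=hotel=BASE -> take LEFT -> foxtrot
i=4: L=golf, R=alpha=BASE -> take LEFT -> golf
i=5: L=echo R=echo -> agree -> echo
i=6: L=hotel=BASE, R=alpha -> take RIGHT -> alpha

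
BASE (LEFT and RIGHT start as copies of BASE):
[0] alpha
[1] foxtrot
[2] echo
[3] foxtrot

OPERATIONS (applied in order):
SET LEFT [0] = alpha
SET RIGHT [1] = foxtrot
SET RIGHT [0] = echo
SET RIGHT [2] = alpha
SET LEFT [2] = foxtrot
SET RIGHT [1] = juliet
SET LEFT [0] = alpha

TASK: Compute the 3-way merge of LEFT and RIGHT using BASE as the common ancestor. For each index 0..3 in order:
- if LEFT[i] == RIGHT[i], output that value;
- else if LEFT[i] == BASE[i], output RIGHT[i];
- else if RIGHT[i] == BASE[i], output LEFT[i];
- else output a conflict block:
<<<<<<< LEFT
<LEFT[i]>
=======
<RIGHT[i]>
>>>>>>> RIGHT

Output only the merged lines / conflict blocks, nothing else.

Final LEFT:  [alpha, foxtrot, foxtrot, foxtrot]
Final RIGHT: [echo, juliet, alpha, foxtrot]
i=0: L=alpha=BASE, R=echo -> take RIGHT -> echo
i=1: L=foxtrot=BASE, R=juliet -> take RIGHT -> juliet
i=2: BASE=echo L=foxtrot R=alpha all differ -> CONFLICT
i=3: L=foxtrot R=foxtrot -> agree -> foxtrot

Answer: echo
juliet
<<<<<<< LEFT
foxtrot
=======
alpha
>>>>>>> RIGHT
foxtrot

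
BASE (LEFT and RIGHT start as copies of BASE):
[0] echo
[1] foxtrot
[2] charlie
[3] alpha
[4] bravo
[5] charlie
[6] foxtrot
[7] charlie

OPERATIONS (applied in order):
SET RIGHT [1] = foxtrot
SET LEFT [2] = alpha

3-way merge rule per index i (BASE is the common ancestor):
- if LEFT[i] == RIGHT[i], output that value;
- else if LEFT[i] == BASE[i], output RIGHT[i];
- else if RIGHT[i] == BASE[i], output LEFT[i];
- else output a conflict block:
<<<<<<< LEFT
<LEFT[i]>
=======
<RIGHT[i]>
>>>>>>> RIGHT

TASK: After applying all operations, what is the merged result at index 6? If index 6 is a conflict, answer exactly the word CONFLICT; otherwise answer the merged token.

Answer: foxtrot

Derivation:
Final LEFT:  [echo, foxtrot, alpha, alpha, bravo, charlie, foxtrot, charlie]
Final RIGHT: [echo, foxtrot, charlie, alpha, bravo, charlie, foxtrot, charlie]
i=0: L=echo R=echo -> agree -> echo
i=1: L=foxtrot R=foxtrot -> agree -> foxtrot
i=2: L=alpha, R=charlie=BASE -> take LEFT -> alpha
i=3: L=alpha R=alpha -> agree -> alpha
i=4: L=bravo R=bravo -> agree -> bravo
i=5: L=charlie R=charlie -> agree -> charlie
i=6: L=foxtrot R=foxtrot -> agree -> foxtrot
i=7: L=charlie R=charlie -> agree -> charlie
Index 6 -> foxtrot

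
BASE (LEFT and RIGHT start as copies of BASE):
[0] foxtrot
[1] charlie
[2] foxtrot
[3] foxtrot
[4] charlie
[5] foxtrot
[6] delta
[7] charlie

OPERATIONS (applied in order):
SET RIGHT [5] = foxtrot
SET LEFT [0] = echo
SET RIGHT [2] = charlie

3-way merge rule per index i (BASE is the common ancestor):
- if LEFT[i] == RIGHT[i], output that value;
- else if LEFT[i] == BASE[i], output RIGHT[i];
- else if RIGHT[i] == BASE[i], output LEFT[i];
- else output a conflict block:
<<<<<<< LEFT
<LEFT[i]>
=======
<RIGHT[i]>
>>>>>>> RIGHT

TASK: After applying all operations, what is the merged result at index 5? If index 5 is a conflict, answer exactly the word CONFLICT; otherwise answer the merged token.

Answer: foxtrot

Derivation:
Final LEFT:  [echo, charlie, foxtrot, foxtrot, charlie, foxtrot, delta, charlie]
Final RIGHT: [foxtrot, charlie, charlie, foxtrot, charlie, foxtrot, delta, charlie]
i=0: L=echo, R=foxtrot=BASE -> take LEFT -> echo
i=1: L=charlie R=charlie -> agree -> charlie
i=2: L=foxtrot=BASE, R=charlie -> take RIGHT -> charlie
i=3: L=foxtrot R=foxtrot -> agree -> foxtrot
i=4: L=charlie R=charlie -> agree -> charlie
i=5: L=foxtrot R=foxtrot -> agree -> foxtrot
i=6: L=delta R=delta -> agree -> delta
i=7: L=charlie R=charlie -> agree -> charlie
Index 5 -> foxtrot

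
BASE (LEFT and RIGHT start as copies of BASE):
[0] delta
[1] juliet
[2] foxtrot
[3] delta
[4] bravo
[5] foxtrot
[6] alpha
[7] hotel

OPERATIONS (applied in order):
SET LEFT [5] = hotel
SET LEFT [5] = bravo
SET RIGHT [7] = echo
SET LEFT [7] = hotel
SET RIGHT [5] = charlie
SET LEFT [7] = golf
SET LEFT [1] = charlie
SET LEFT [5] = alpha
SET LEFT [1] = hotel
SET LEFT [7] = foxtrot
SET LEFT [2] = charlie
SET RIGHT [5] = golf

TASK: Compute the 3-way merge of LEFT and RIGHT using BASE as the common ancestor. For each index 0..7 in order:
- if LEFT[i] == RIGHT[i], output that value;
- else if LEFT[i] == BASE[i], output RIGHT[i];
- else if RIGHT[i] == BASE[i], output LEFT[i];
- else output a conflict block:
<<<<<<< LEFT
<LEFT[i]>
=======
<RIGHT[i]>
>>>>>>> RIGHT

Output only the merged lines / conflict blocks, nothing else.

Answer: delta
hotel
charlie
delta
bravo
<<<<<<< LEFT
alpha
=======
golf
>>>>>>> RIGHT
alpha
<<<<<<< LEFT
foxtrot
=======
echo
>>>>>>> RIGHT

Derivation:
Final LEFT:  [delta, hotel, charlie, delta, bravo, alpha, alpha, foxtrot]
Final RIGHT: [delta, juliet, foxtrot, delta, bravo, golf, alpha, echo]
i=0: L=delta R=delta -> agree -> delta
i=1: L=hotel, R=juliet=BASE -> take LEFT -> hotel
i=2: L=charlie, R=foxtrot=BASE -> take LEFT -> charlie
i=3: L=delta R=delta -> agree -> delta
i=4: L=bravo R=bravo -> agree -> bravo
i=5: BASE=foxtrot L=alpha R=golf all differ -> CONFLICT
i=6: L=alpha R=alpha -> agree -> alpha
i=7: BASE=hotel L=foxtrot R=echo all differ -> CONFLICT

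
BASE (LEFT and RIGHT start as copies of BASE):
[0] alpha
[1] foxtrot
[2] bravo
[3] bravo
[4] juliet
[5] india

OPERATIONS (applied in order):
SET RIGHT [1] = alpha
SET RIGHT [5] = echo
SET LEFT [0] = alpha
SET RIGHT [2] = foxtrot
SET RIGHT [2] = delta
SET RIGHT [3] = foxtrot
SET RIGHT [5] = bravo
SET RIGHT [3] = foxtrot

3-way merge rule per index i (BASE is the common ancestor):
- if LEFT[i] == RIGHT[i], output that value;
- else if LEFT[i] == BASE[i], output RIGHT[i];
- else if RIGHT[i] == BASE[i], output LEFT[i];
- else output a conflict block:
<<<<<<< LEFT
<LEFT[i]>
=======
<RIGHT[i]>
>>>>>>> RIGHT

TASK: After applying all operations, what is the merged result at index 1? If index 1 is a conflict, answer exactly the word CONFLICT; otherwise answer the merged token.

Answer: alpha

Derivation:
Final LEFT:  [alpha, foxtrot, bravo, bravo, juliet, india]
Final RIGHT: [alpha, alpha, delta, foxtrot, juliet, bravo]
i=0: L=alpha R=alpha -> agree -> alpha
i=1: L=foxtrot=BASE, R=alpha -> take RIGHT -> alpha
i=2: L=bravo=BASE, R=delta -> take RIGHT -> delta
i=3: L=bravo=BASE, R=foxtrot -> take RIGHT -> foxtrot
i=4: L=juliet R=juliet -> agree -> juliet
i=5: L=india=BASE, R=bravo -> take RIGHT -> bravo
Index 1 -> alpha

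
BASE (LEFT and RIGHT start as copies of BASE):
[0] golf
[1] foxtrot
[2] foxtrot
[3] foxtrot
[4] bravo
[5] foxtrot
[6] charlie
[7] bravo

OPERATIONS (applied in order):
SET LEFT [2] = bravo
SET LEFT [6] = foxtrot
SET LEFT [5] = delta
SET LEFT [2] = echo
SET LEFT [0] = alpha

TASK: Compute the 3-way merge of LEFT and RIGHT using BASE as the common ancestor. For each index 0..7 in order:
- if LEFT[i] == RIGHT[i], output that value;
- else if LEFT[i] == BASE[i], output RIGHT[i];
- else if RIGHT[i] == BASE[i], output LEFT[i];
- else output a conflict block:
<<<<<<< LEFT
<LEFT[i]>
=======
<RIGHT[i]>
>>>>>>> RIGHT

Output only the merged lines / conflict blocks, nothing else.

Final LEFT:  [alpha, foxtrot, echo, foxtrot, bravo, delta, foxtrot, bravo]
Final RIGHT: [golf, foxtrot, foxtrot, foxtrot, bravo, foxtrot, charlie, bravo]
i=0: L=alpha, R=golf=BASE -> take LEFT -> alpha
i=1: L=foxtrot R=foxtrot -> agree -> foxtrot
i=2: L=echo, R=foxtrot=BASE -> take LEFT -> echo
i=3: L=foxtrot R=foxtrot -> agree -> foxtrot
i=4: L=bravo R=bravo -> agree -> bravo
i=5: L=delta, R=foxtrot=BASE -> take LEFT -> delta
i=6: L=foxtrot, R=charlie=BASE -> take LEFT -> foxtrot
i=7: L=bravo R=bravo -> agree -> bravo

Answer: alpha
foxtrot
echo
foxtrot
bravo
delta
foxtrot
bravo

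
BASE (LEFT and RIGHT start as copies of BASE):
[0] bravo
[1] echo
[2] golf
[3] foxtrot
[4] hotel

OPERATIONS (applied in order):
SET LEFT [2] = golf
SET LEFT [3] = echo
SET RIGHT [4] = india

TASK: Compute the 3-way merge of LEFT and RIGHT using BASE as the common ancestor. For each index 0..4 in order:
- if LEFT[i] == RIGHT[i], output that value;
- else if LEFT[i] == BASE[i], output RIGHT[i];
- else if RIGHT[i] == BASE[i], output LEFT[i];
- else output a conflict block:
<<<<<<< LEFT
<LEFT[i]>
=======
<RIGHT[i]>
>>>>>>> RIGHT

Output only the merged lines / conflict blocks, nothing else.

Answer: bravo
echo
golf
echo
india

Derivation:
Final LEFT:  [bravo, echo, golf, echo, hotel]
Final RIGHT: [bravo, echo, golf, foxtrot, india]
i=0: L=bravo R=bravo -> agree -> bravo
i=1: L=echo R=echo -> agree -> echo
i=2: L=golf R=golf -> agree -> golf
i=3: L=echo, R=foxtrot=BASE -> take LEFT -> echo
i=4: L=hotel=BASE, R=india -> take RIGHT -> india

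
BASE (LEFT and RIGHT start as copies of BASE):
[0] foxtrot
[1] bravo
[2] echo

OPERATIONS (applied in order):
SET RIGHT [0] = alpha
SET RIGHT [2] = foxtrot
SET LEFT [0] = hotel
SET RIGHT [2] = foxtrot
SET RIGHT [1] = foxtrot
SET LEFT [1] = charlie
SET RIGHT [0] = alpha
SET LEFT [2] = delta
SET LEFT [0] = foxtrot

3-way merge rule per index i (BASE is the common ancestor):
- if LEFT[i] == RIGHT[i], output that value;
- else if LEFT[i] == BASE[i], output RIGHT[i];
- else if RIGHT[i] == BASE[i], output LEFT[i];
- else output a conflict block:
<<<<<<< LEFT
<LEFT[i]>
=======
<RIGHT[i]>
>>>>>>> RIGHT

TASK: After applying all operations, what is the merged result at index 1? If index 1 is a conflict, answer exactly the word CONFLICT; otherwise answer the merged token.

Answer: CONFLICT

Derivation:
Final LEFT:  [foxtrot, charlie, delta]
Final RIGHT: [alpha, foxtrot, foxtrot]
i=0: L=foxtrot=BASE, R=alpha -> take RIGHT -> alpha
i=1: BASE=bravo L=charlie R=foxtrot all differ -> CONFLICT
i=2: BASE=echo L=delta R=foxtrot all differ -> CONFLICT
Index 1 -> CONFLICT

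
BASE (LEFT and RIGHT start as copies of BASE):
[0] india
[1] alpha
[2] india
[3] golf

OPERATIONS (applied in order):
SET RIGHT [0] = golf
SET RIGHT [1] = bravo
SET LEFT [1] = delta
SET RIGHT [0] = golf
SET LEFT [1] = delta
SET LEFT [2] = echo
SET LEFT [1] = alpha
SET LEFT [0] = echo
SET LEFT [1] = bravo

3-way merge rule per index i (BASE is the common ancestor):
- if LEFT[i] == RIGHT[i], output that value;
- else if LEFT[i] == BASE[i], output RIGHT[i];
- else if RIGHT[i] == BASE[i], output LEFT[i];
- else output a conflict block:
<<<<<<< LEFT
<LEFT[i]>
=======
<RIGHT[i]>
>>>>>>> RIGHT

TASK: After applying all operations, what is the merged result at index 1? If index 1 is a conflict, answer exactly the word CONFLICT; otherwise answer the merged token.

Answer: bravo

Derivation:
Final LEFT:  [echo, bravo, echo, golf]
Final RIGHT: [golf, bravo, india, golf]
i=0: BASE=india L=echo R=golf all differ -> CONFLICT
i=1: L=bravo R=bravo -> agree -> bravo
i=2: L=echo, R=india=BASE -> take LEFT -> echo
i=3: L=golf R=golf -> agree -> golf
Index 1 -> bravo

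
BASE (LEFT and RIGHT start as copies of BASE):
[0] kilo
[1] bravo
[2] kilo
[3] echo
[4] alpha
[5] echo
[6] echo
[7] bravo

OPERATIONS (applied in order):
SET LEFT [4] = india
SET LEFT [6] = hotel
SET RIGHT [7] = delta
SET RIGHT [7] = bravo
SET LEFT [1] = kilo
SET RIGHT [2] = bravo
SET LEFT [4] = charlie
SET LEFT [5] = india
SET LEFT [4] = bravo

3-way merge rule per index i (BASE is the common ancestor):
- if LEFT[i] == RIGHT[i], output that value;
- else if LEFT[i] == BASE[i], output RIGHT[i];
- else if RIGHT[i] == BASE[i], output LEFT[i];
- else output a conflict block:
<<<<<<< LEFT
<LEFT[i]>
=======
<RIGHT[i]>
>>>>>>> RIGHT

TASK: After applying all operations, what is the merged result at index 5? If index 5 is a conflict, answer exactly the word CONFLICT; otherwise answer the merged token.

Final LEFT:  [kilo, kilo, kilo, echo, bravo, india, hotel, bravo]
Final RIGHT: [kilo, bravo, bravo, echo, alpha, echo, echo, bravo]
i=0: L=kilo R=kilo -> agree -> kilo
i=1: L=kilo, R=bravo=BASE -> take LEFT -> kilo
i=2: L=kilo=BASE, R=bravo -> take RIGHT -> bravo
i=3: L=echo R=echo -> agree -> echo
i=4: L=bravo, R=alpha=BASE -> take LEFT -> bravo
i=5: L=india, R=echo=BASE -> take LEFT -> india
i=6: L=hotel, R=echo=BASE -> take LEFT -> hotel
i=7: L=bravo R=bravo -> agree -> bravo
Index 5 -> india

Answer: india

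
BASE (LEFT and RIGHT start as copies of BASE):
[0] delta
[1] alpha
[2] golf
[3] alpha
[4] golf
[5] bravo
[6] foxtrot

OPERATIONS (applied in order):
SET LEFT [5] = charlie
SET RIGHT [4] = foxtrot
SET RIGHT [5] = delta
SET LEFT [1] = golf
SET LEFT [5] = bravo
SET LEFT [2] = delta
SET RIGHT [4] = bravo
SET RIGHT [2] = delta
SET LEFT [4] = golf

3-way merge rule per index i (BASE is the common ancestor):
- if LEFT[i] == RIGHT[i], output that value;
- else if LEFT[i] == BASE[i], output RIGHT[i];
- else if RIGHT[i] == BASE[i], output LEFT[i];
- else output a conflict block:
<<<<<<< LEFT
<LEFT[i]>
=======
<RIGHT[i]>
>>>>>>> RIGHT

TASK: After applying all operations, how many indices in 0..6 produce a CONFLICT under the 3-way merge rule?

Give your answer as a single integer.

Final LEFT:  [delta, golf, delta, alpha, golf, bravo, foxtrot]
Final RIGHT: [delta, alpha, delta, alpha, bravo, delta, foxtrot]
i=0: L=delta R=delta -> agree -> delta
i=1: L=golf, R=alpha=BASE -> take LEFT -> golf
i=2: L=delta R=delta -> agree -> delta
i=3: L=alpha R=alpha -> agree -> alpha
i=4: L=golf=BASE, R=bravo -> take RIGHT -> bravo
i=5: L=bravo=BASE, R=delta -> take RIGHT -> delta
i=6: L=foxtrot R=foxtrot -> agree -> foxtrot
Conflict count: 0

Answer: 0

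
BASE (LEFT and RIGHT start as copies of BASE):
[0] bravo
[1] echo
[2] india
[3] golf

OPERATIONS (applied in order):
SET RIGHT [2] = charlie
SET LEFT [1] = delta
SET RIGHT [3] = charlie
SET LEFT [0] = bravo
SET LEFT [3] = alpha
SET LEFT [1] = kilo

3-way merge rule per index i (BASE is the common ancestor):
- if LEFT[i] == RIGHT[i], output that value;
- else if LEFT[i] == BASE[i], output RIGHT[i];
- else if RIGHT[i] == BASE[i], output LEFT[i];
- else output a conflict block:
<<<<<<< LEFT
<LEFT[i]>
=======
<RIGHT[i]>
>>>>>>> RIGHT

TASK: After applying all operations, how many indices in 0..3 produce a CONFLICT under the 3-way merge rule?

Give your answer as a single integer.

Answer: 1

Derivation:
Final LEFT:  [bravo, kilo, india, alpha]
Final RIGHT: [bravo, echo, charlie, charlie]
i=0: L=bravo R=bravo -> agree -> bravo
i=1: L=kilo, R=echo=BASE -> take LEFT -> kilo
i=2: L=india=BASE, R=charlie -> take RIGHT -> charlie
i=3: BASE=golf L=alpha R=charlie all differ -> CONFLICT
Conflict count: 1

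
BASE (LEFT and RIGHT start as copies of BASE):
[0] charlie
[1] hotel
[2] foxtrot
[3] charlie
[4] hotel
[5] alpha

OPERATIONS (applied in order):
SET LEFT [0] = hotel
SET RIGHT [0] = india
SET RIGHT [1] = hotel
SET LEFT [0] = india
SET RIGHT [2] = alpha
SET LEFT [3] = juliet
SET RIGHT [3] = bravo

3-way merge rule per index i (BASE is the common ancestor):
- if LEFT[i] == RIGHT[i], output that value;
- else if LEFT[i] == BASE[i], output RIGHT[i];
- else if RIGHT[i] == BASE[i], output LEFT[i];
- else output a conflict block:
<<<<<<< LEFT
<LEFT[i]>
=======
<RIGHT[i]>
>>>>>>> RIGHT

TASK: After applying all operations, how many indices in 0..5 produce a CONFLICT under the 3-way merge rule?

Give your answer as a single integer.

Answer: 1

Derivation:
Final LEFT:  [india, hotel, foxtrot, juliet, hotel, alpha]
Final RIGHT: [india, hotel, alpha, bravo, hotel, alpha]
i=0: L=india R=india -> agree -> india
i=1: L=hotel R=hotel -> agree -> hotel
i=2: L=foxtrot=BASE, R=alpha -> take RIGHT -> alpha
i=3: BASE=charlie L=juliet R=bravo all differ -> CONFLICT
i=4: L=hotel R=hotel -> agree -> hotel
i=5: L=alpha R=alpha -> agree -> alpha
Conflict count: 1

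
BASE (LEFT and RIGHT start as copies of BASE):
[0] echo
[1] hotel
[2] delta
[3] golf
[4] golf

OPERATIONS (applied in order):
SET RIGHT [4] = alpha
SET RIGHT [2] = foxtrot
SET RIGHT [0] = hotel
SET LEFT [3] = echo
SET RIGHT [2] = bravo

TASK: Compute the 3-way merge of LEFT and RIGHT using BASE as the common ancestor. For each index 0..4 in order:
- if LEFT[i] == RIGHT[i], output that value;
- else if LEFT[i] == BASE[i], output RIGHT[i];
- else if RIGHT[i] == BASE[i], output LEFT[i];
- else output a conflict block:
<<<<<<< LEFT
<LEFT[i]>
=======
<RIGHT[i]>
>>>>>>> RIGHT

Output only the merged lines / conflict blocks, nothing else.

Answer: hotel
hotel
bravo
echo
alpha

Derivation:
Final LEFT:  [echo, hotel, delta, echo, golf]
Final RIGHT: [hotel, hotel, bravo, golf, alpha]
i=0: L=echo=BASE, R=hotel -> take RIGHT -> hotel
i=1: L=hotel R=hotel -> agree -> hotel
i=2: L=delta=BASE, R=bravo -> take RIGHT -> bravo
i=3: L=echo, R=golf=BASE -> take LEFT -> echo
i=4: L=golf=BASE, R=alpha -> take RIGHT -> alpha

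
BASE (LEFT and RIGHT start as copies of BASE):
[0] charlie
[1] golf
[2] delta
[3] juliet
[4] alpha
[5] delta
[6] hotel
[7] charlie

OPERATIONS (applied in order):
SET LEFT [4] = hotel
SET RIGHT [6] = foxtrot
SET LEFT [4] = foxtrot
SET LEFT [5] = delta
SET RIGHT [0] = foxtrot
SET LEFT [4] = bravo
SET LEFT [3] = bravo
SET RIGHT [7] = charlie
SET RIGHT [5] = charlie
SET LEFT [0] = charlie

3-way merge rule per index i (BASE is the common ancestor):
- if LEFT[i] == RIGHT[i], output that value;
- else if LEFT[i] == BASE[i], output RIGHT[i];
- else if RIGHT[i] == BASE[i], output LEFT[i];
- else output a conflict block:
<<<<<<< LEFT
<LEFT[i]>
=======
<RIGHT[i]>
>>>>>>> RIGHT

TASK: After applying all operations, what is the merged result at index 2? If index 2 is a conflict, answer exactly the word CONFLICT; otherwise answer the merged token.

Answer: delta

Derivation:
Final LEFT:  [charlie, golf, delta, bravo, bravo, delta, hotel, charlie]
Final RIGHT: [foxtrot, golf, delta, juliet, alpha, charlie, foxtrot, charlie]
i=0: L=charlie=BASE, R=foxtrot -> take RIGHT -> foxtrot
i=1: L=golf R=golf -> agree -> golf
i=2: L=delta R=delta -> agree -> delta
i=3: L=bravo, R=juliet=BASE -> take LEFT -> bravo
i=4: L=bravo, R=alpha=BASE -> take LEFT -> bravo
i=5: L=delta=BASE, R=charlie -> take RIGHT -> charlie
i=6: L=hotel=BASE, R=foxtrot -> take RIGHT -> foxtrot
i=7: L=charlie R=charlie -> agree -> charlie
Index 2 -> delta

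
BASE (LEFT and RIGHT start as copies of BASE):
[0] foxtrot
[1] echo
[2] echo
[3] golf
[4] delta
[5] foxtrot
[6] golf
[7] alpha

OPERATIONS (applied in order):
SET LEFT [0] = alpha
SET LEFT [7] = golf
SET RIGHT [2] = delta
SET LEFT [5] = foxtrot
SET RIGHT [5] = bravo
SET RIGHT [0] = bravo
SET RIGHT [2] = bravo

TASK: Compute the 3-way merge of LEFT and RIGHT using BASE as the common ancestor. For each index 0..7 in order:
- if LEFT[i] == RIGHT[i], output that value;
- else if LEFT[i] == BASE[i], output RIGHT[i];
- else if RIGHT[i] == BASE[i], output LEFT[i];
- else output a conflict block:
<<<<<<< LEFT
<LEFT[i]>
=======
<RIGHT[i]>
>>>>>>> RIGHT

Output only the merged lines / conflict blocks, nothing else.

Answer: <<<<<<< LEFT
alpha
=======
bravo
>>>>>>> RIGHT
echo
bravo
golf
delta
bravo
golf
golf

Derivation:
Final LEFT:  [alpha, echo, echo, golf, delta, foxtrot, golf, golf]
Final RIGHT: [bravo, echo, bravo, golf, delta, bravo, golf, alpha]
i=0: BASE=foxtrot L=alpha R=bravo all differ -> CONFLICT
i=1: L=echo R=echo -> agree -> echo
i=2: L=echo=BASE, R=bravo -> take RIGHT -> bravo
i=3: L=golf R=golf -> agree -> golf
i=4: L=delta R=delta -> agree -> delta
i=5: L=foxtrot=BASE, R=bravo -> take RIGHT -> bravo
i=6: L=golf R=golf -> agree -> golf
i=7: L=golf, R=alpha=BASE -> take LEFT -> golf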